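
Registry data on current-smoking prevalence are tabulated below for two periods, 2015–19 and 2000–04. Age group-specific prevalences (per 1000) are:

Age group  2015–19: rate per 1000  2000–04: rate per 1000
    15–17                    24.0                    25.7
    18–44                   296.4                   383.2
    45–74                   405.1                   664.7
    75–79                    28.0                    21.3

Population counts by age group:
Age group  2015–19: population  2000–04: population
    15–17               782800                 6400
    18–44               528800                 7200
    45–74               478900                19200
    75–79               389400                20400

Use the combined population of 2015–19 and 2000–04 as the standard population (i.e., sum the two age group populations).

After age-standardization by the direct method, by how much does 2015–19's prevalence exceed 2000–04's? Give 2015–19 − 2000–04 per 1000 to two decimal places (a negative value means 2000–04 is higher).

-78.11

Combined standard total = 2233100; weights = 0.3534, 0.2400, 0.2231, 0.1835.
2015–19: 0.3534×24.0 + 0.2400×296.4 + 0.2231×405.1 + 0.1835×28.0 = 175.1224 per 1000.
2000–04: 0.3534×25.7 + 0.2400×383.2 + 0.2231×664.7 + 0.1835×21.3 = 253.2325 per 1000.
Difference = 175.1224 − 253.2325 = -78.1100.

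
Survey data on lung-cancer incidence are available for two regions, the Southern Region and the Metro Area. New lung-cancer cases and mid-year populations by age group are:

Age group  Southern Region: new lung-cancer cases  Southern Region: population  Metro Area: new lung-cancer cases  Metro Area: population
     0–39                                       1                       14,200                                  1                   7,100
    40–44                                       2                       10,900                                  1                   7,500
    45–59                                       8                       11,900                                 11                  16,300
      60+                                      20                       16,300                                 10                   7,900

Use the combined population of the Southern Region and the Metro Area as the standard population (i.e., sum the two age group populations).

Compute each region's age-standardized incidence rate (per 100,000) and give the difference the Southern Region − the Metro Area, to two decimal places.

Age-specific rates per 100,000 for the Southern Region: 7.04, 18.35, 67.23, 122.70.
For the Metro Area: 14.08, 13.33, 67.48, 126.58.
Combined standard total = 92,100; weights = 0.2313, 0.1998, 0.3062, 0.2628.
The Southern Region: 0.2313×7.04 + 0.1998×18.35 + 0.3062×67.23 + 0.2628×122.70 = 58.1188 per 100,000.
The Metro Area: 0.2313×14.08 + 0.1998×13.33 + 0.3062×67.48 + 0.2628×126.58 = 59.8446 per 100,000.
Difference = 58.1188 − 59.8446 = -1.7259.

-1.73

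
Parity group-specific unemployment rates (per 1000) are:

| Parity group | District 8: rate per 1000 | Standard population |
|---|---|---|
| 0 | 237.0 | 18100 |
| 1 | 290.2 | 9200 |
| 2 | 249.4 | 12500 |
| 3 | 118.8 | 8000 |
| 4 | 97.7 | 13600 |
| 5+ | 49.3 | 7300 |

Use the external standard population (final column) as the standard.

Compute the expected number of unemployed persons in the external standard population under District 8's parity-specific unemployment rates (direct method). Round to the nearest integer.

12716

Expected unemployed persons = Σ (standard pop × parity-specific rate ÷ 1000)
= 18100×237.0/1000 + 9200×290.2/1000 + 12500×249.4/1000 + 8000×118.8/1000 + 13600×97.7/1000 + 7300×49.3/1000
= 4289.70 + 2669.84 + 3117.50 + 950.40 + 1328.72 + 359.89 = 12716.05.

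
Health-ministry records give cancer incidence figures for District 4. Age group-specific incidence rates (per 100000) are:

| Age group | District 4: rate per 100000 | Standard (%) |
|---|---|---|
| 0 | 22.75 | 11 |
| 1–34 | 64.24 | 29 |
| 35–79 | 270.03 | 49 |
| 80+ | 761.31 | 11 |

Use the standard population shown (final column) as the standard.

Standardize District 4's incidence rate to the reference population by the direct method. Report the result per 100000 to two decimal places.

237.19

Standard weights: 0.11, 0.29, 0.49, 0.11.
Standardized rate: 0.1100×22.75 + 0.2900×64.24 + 0.4900×270.03 + 0.1100×761.31 = 237.1909 per 100000.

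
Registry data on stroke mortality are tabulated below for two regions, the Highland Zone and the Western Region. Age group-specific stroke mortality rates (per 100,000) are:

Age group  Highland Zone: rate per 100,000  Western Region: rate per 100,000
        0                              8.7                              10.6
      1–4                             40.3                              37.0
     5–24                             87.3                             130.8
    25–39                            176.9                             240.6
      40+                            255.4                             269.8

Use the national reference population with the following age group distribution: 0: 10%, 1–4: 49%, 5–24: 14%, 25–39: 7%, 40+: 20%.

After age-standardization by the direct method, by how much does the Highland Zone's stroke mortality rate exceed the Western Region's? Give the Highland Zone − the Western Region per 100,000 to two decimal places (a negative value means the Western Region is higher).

Standard weights: 0.10, 0.49, 0.14, 0.07, 0.20.
The Highland Zone: 0.1000×8.7 + 0.4900×40.3 + 0.1400×87.3 + 0.0700×176.9 + 0.2000×255.4 = 96.3020 per 100,000.
The Western Region: 0.1000×10.6 + 0.4900×37.0 + 0.1400×130.8 + 0.0700×240.6 + 0.2000×269.8 = 108.3040 per 100,000.
Difference = 96.3020 − 108.3040 = -12.0020.

-12.00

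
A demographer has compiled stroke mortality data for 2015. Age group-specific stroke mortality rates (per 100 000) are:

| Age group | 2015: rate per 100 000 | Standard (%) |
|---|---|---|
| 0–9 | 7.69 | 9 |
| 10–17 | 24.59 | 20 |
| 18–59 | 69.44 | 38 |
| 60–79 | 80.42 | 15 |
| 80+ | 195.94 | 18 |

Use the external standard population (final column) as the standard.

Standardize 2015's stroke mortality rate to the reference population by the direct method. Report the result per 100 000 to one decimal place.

Standard weights: 0.09, 0.20, 0.38, 0.15, 0.18.
Standardized rate: 0.0900×7.69 + 0.2000×24.59 + 0.3800×69.44 + 0.1500×80.42 + 0.1800×195.94 = 79.3295 per 100 000.

79.3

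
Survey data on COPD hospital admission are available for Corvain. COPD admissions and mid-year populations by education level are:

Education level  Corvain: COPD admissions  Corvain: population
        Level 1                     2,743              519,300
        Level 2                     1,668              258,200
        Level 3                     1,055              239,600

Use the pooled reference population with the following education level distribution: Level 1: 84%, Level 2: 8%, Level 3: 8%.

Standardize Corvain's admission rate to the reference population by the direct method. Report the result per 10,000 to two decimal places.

53.06

Education-specific rates per 10,000 for Corvain: 52.82, 64.60, 44.03.
Standard weights: 0.84, 0.08, 0.08.
Standardized rate: 0.8400×52.82 + 0.0800×64.60 + 0.0800×44.03 = 53.0604 per 10,000.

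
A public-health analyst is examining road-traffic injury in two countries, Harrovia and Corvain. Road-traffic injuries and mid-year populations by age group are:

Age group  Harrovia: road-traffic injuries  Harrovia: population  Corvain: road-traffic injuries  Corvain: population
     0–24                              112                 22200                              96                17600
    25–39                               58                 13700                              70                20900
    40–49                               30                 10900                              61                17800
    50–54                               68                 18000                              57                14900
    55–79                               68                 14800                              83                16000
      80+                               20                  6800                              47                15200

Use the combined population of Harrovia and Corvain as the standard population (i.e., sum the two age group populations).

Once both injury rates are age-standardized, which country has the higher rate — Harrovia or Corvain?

Corvain

Age-specific rates per 100000 for Harrovia: 504.50, 423.36, 275.23, 377.78, 459.46, 294.12.
For Corvain: 545.45, 334.93, 342.70, 382.55, 518.75, 309.21.
Combined standard total = 188800; weights = 0.2108, 0.1833, 0.1520, 0.1743, 0.1631, 0.1165.
Harrovia: 0.2108×504.50 + 0.1833×423.36 + 0.1520×275.23 + 0.1743×377.78 + 0.1631×459.46 + 0.1165×294.12 = 400.8335 per 100000.
Corvain: 0.2108×545.45 + 0.1833×334.93 + 0.1520×342.70 + 0.1743×382.55 + 0.1631×518.75 + 0.1165×309.21 = 415.7788 per 100000.
The crude rates (412.04 vs 404.30) would put Harrovia higher, but that reflects its age composition; once standardized to a common age structure, Corvain has the higher underlying rate.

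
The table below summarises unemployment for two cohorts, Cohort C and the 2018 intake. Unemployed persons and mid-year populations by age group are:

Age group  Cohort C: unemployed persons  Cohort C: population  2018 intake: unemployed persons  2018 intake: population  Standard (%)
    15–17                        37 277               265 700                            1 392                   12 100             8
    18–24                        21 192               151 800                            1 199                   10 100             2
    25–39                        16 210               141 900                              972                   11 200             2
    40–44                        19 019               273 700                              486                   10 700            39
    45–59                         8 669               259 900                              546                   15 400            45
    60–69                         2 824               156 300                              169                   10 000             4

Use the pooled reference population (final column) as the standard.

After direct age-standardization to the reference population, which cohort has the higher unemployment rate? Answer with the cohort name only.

Age-specific rates per 1 000 for Cohort C: 140.297, 139.605, 114.235, 69.488, 33.355, 18.068.
For the 2018 intake: 115.041, 118.713, 86.786, 45.421, 35.455, 16.900.
Standard weights: 0.08, 0.02, 0.02, 0.39, 0.45, 0.04.
Cohort C: 0.0800×140.297 + 0.0200×139.605 + 0.0200×114.235 + 0.3900×69.488 + 0.4500×33.355 + 0.0400×18.068 = 59.1336 per 1 000.
The 2018 intake: 0.0800×115.041 + 0.0200×118.713 + 0.0200×86.786 + 0.3900×45.421 + 0.4500×35.455 + 0.0400×16.900 = 47.6578 per 1 000.

Cohort C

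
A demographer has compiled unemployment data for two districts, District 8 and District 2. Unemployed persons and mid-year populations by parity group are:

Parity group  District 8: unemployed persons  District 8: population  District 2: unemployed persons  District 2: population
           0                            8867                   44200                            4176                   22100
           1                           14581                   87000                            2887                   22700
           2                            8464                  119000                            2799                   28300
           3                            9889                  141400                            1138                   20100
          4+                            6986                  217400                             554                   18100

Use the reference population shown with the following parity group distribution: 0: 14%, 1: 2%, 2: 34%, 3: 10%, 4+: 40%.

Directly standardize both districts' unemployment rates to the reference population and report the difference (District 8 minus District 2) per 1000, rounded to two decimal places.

Parity-specific rates per 1000 for District 8: 200.611, 167.598, 71.126, 69.936, 32.134.
For District 2: 188.959, 127.181, 98.905, 56.617, 30.608.
Standard weights: 0.14, 0.02, 0.34, 0.10, 0.40.
District 8: 0.1400×200.611 + 0.0200×167.598 + 0.3400×71.126 + 0.1000×69.936 + 0.4000×32.134 = 75.4677 per 1000.
District 2: 0.1400×188.959 + 0.0200×127.181 + 0.3400×98.905 + 0.1000×56.617 + 0.4000×30.608 = 80.5303 per 1000.
Difference = 75.4677 − 80.5303 = -5.0626.

-5.06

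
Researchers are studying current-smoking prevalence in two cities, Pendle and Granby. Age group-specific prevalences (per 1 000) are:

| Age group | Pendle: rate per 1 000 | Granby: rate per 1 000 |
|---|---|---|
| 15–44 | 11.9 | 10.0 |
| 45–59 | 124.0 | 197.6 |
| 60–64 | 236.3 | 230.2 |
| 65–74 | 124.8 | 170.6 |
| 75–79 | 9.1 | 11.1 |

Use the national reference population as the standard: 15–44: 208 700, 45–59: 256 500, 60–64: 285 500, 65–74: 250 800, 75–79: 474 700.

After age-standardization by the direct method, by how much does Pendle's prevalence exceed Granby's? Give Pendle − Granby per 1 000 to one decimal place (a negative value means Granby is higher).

-19.8

Standard total = 1 476 200; weights = 0.1414, 0.1738, 0.1934, 0.1699, 0.3216.
Pendle: 0.1414×11.9 + 0.1738×124.0 + 0.1934×236.3 + 0.1699×124.8 + 0.3216×9.1 = 93.0584 per 1 000.
Granby: 0.1414×10.0 + 0.1738×197.6 + 0.1934×230.2 + 0.1699×170.6 + 0.3216×11.1 = 112.8229 per 1 000.
Difference = 93.0584 − 112.8229 = -19.7645.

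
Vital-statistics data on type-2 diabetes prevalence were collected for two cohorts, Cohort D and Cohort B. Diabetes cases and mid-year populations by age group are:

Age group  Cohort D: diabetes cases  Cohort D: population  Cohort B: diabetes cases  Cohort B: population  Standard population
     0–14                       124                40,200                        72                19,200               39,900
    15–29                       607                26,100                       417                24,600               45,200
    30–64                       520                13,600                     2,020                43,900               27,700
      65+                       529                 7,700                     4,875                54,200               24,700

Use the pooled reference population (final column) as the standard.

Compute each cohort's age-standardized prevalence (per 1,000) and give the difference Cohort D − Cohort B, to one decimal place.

Age-specific rates per 1,000 for Cohort D: 3.085, 23.257, 38.235, 68.701.
For Cohort B: 3.750, 16.951, 46.014, 89.945.
Standard total = 137,500; weights = 0.2902, 0.3287, 0.2015, 0.1796.
Cohort D: 0.2902×3.085 + 0.3287×23.257 + 0.2015×38.235 + 0.1796×68.701 = 28.5841 per 1,000.
Cohort B: 0.2902×3.750 + 0.3287×16.951 + 0.2015×46.014 + 0.1796×89.945 = 32.0875 per 1,000.
Difference = 28.5841 − 32.0875 = -3.5034.

-3.5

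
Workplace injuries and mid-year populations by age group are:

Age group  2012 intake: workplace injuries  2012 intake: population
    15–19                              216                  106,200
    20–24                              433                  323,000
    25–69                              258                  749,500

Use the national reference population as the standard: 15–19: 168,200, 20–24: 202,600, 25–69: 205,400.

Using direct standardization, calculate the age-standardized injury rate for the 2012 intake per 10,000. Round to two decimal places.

Age-specific rates per 10,000 for the 2012 intake: 20.34, 13.41, 3.44.
Standard total = 576,200; weights = 0.2919, 0.3516, 0.3565.
Standardized rate: 0.2919×20.34 + 0.3516×13.41 + 0.3565×3.44 = 11.8779 per 10,000.

11.88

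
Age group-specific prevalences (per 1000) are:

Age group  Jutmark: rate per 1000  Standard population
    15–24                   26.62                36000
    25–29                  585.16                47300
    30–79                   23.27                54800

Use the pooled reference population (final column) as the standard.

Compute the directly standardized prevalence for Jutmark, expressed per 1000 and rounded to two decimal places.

Standard total = 138100; weights = 0.2607, 0.3425, 0.3968.
Standardized rate: 0.2607×26.62 + 0.3425×585.16 + 0.3968×23.27 = 216.5937 per 1000.

216.59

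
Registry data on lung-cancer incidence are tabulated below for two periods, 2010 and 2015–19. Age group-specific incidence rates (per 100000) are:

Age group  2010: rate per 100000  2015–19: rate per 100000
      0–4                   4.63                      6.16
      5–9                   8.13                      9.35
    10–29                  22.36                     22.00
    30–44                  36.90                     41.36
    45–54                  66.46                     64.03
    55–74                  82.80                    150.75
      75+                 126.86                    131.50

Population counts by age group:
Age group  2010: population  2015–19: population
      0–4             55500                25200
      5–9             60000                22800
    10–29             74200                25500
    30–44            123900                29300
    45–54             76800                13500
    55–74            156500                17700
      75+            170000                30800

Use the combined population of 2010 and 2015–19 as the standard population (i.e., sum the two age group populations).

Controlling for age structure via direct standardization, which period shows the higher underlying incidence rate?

Combined standard total = 881700; weights = 0.0915, 0.0939, 0.1131, 0.1738, 0.1024, 0.1976, 0.2277.
2010: 0.0915×4.63 + 0.0939×8.13 + 0.1131×22.36 + 0.1738×36.90 + 0.1024×66.46 + 0.1976×82.80 + 0.2277×126.86 = 62.1841 per 100000.
2015–19: 0.0915×6.16 + 0.0939×9.35 + 0.1131×22.00 + 0.1738×41.36 + 0.1024×64.03 + 0.1976×150.75 + 0.2277×131.50 = 77.4059 per 100000.
The crude rates (65.01 vs 59.01) would put 2010 higher, but that reflects its age composition; once standardized to a common age structure, 2015–19 has the higher underlying rate.

2015–19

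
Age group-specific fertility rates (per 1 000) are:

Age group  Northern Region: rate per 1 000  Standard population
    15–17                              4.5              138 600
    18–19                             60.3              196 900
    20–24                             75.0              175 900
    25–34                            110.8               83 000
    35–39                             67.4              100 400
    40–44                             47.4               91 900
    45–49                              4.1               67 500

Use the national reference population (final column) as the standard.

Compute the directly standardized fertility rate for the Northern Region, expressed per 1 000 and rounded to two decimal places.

Standard total = 854 200; weights = 0.1623, 0.2305, 0.2059, 0.0972, 0.1175, 0.1076, 0.0790.
Standardized rate: 0.1623×4.5 + 0.2305×60.3 + 0.2059×75.0 + 0.0972×110.8 + 0.1175×67.4 + 0.1076×47.4 + 0.0790×4.1 = 54.1857 per 1 000.

54.19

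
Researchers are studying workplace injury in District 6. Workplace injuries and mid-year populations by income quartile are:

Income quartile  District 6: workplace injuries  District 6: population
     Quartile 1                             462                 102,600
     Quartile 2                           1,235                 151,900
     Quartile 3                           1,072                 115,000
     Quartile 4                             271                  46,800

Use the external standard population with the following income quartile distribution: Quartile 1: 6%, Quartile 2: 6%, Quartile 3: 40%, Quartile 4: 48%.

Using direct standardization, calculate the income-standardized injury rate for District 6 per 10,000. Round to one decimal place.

Income-specific rates per 10,000 for District 6: 45.03, 81.30, 93.22, 57.91.
Standard weights: 0.06, 0.06, 0.40, 0.48.
Standardized rate: 0.0600×45.03 + 0.0600×81.30 + 0.4000×93.22 + 0.4800×57.91 = 72.6618 per 10,000.

72.7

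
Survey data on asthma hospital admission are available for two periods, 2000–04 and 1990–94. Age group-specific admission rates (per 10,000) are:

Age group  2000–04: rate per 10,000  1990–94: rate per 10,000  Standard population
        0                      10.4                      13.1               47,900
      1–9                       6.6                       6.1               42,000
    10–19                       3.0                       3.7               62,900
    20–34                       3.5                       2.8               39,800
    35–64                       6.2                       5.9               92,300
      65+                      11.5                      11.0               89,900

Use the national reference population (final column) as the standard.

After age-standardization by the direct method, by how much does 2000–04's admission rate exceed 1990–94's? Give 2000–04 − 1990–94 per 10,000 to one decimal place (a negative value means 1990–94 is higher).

Standard total = 374,800; weights = 0.1278, 0.1121, 0.1678, 0.1062, 0.2463, 0.2399.
2000–04: 0.1278×10.4 + 0.1121×6.6 + 0.1678×3.0 + 0.1062×3.5 + 0.2463×6.2 + 0.2399×11.5 = 7.2291 per 10,000.
1990–94: 0.1278×13.1 + 0.1121×6.1 + 0.1678×3.7 + 0.1062×2.8 + 0.2463×5.9 + 0.2399×11.0 = 7.3675 per 10,000.
Difference = 7.2291 − 7.3675 = -0.1384.

-0.1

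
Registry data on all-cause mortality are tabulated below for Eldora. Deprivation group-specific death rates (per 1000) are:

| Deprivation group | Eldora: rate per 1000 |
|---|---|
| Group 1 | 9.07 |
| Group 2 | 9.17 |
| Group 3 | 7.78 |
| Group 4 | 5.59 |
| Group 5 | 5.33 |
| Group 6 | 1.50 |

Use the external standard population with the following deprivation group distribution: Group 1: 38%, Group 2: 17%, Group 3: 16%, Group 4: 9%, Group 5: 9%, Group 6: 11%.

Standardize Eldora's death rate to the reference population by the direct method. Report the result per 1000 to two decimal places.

7.40

Standard weights: 0.38, 0.17, 0.16, 0.09, 0.09, 0.11.
Standardized rate: 0.3800×9.07 + 0.1700×9.17 + 0.1600×7.78 + 0.0900×5.59 + 0.0900×5.33 + 0.1100×1.50 = 7.3981 per 1000.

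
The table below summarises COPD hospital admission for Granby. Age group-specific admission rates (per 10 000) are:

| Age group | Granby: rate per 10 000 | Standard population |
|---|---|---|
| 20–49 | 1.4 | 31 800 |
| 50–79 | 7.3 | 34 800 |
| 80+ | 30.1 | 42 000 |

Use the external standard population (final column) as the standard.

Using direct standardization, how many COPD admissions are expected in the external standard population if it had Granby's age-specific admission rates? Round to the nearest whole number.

156

Expected COPD admissions = Σ (standard pop × age-specific rate ÷ 10 000)
= 31 800×1.4/10 000 + 34 800×7.3/10 000 + 42 000×30.1/10 000
= 4.45 + 25.40 + 126.42 = 156.28.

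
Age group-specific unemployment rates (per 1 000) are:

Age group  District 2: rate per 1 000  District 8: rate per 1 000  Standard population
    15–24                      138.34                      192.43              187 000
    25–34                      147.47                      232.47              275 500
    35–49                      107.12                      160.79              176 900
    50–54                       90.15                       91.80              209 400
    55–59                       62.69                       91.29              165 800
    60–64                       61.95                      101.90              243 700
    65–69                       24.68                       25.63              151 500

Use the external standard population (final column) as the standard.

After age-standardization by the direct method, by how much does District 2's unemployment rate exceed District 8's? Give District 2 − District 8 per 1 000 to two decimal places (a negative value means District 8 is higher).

Standard total = 1 409 800; weights = 0.1326, 0.1954, 0.1255, 0.1485, 0.1176, 0.1729, 0.1075.
District 2: 0.1326×138.34 + 0.1954×147.47 + 0.1255×107.12 + 0.1485×90.15 + 0.1176×62.69 + 0.1729×61.95 + 0.1075×24.68 = 94.7331 per 1 000.
District 8: 0.1326×192.43 + 0.1954×232.47 + 0.1255×160.79 + 0.1485×91.80 + 0.1176×91.29 + 0.1729×101.90 + 0.1075×25.63 = 135.8692 per 1 000.
Difference = 94.7331 − 135.8692 = -41.1361.

-41.14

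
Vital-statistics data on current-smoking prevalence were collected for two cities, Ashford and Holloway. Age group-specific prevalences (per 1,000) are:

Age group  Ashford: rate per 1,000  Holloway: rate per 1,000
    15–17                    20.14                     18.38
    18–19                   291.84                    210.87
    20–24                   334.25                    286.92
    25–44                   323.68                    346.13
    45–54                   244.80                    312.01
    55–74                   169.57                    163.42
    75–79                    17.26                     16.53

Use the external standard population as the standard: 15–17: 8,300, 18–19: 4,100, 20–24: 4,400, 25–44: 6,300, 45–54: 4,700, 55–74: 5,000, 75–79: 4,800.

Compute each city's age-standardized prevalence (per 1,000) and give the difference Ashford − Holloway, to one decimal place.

3.5

Standard total = 37,600; weights = 0.2207, 0.1090, 0.1170, 0.1676, 0.1250, 0.1330, 0.1277.
Ashford: 0.2207×20.14 + 0.1090×291.84 + 0.1170×334.25 + 0.1676×323.68 + 0.1250×244.80 + 0.1330×169.57 + 0.1277×17.26 = 184.9694 per 1,000.
Holloway: 0.2207×18.38 + 0.1090×210.87 + 0.1170×286.92 + 0.1676×346.13 + 0.1250×312.01 + 0.1330×163.42 + 0.1277×16.53 = 181.4649 per 1,000.
Difference = 184.9694 − 181.4649 = 3.5045.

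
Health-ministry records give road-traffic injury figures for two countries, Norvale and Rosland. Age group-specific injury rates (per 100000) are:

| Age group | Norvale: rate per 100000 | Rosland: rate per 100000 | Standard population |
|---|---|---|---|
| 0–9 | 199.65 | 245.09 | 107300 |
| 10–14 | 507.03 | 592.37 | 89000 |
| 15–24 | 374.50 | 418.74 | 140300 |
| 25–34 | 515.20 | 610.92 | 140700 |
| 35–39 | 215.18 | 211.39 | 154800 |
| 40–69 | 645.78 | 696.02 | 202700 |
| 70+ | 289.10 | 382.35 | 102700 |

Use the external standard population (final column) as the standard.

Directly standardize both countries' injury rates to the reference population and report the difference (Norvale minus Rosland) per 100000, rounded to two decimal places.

-54.74

Standard total = 937500; weights = 0.1145, 0.0949, 0.1497, 0.1501, 0.1651, 0.2162, 0.1095.
Norvale: 0.1145×199.65 + 0.0949×507.03 + 0.1497×374.50 + 0.1501×515.20 + 0.1651×215.18 + 0.2162×645.78 + 0.1095×289.10 = 411.1778 per 100000.
Rosland: 0.1145×245.09 + 0.0949×592.37 + 0.1497×418.74 + 0.1501×610.92 + 0.1651×211.39 + 0.2162×696.02 + 0.1095×382.35 = 465.9184 per 100000.
Difference = 411.1778 − 465.9184 = -54.7407.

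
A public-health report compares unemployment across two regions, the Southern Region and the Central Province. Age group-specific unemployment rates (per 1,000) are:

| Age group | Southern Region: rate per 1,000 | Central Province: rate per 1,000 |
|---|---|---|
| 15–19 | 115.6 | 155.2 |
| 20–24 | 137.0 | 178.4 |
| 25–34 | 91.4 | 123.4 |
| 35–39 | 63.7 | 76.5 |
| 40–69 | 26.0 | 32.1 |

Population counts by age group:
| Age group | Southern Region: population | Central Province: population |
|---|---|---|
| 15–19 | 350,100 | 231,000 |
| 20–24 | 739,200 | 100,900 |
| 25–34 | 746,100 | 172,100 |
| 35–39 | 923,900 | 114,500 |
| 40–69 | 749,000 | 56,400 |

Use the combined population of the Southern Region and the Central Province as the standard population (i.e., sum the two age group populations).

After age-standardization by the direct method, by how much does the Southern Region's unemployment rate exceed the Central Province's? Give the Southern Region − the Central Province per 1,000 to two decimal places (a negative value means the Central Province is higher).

Combined standard total = 4,183,200; weights = 0.1389, 0.2008, 0.2195, 0.2482, 0.1925.
The Southern Region: 0.1389×115.6 + 0.2008×137.0 + 0.2195×91.4 + 0.2482×63.7 + 0.1925×26.0 = 84.4518 per 1,000.
The Central Province: 0.1389×155.2 + 0.2008×178.4 + 0.2195×123.4 + 0.2482×76.5 + 0.1925×32.1 = 109.6427 per 1,000.
Difference = 84.4518 − 109.6427 = -25.1909.

-25.19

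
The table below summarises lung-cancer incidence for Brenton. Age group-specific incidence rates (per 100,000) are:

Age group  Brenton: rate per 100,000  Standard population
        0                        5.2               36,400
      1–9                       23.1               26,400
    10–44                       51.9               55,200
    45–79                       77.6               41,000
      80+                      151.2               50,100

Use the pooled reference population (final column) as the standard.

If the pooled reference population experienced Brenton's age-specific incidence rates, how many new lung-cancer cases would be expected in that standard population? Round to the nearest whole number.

144

Expected new lung-cancer cases = Σ (standard pop × age-specific rate ÷ 100,000)
= 36,400×5.2/100,000 + 26,400×23.1/100,000 + 55,200×51.9/100,000 + 41,000×77.6/100,000 + 50,100×151.2/100,000
= 1.89 + 6.10 + 28.65 + 31.82 + 75.75 = 144.21.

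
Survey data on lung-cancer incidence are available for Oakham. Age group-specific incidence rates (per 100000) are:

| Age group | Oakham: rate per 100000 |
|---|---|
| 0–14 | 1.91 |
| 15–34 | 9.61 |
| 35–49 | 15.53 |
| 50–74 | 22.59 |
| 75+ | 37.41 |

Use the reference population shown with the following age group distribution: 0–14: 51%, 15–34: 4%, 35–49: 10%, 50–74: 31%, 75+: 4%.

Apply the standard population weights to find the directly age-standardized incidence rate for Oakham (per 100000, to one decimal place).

11.4

Standard weights: 0.51, 0.04, 0.10, 0.31, 0.04.
Standardized rate: 0.5100×1.91 + 0.0400×9.61 + 0.1000×15.53 + 0.3100×22.59 + 0.0400×37.41 = 11.4108 per 100000.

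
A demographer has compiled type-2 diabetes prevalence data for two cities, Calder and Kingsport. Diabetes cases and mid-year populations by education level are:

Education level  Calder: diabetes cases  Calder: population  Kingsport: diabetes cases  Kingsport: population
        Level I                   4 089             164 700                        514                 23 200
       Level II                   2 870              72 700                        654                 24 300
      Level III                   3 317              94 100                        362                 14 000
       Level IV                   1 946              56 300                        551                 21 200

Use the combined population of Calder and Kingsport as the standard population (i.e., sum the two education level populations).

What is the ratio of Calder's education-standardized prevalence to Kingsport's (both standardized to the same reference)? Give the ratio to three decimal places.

Education-specific rates per 1 000 for Calder: 24.827, 39.477, 35.250, 34.565.
For Kingsport: 22.155, 26.914, 25.857, 25.991.
Combined standard total = 470 500; weights = 0.3994, 0.2062, 0.2298, 0.1647.
Calder: 0.3994×24.827 + 0.2062×39.477 + 0.2298×35.250 + 0.1647×34.565 = 31.8460 per 1 000.
Kingsport: 0.3994×22.155 + 0.2062×26.914 + 0.2298×25.857 + 0.1647×25.991 = 24.6185 per 1 000.
Ratio = 31.8460 ÷ 24.6185 = 1.29358.

1.294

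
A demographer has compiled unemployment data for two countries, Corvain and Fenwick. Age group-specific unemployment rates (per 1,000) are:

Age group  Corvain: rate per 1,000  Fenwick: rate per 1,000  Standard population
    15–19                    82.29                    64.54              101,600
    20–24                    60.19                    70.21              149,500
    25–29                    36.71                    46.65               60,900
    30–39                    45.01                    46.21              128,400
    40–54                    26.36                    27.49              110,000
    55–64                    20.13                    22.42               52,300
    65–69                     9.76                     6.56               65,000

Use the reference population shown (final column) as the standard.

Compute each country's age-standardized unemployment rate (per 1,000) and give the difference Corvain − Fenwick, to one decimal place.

-0.7

Standard total = 667,700; weights = 0.1522, 0.2239, 0.0912, 0.1923, 0.1647, 0.0783, 0.0973.
Corvain: 0.1522×82.29 + 0.2239×60.19 + 0.0912×36.71 + 0.1923×45.01 + 0.1647×26.36 + 0.0783×20.13 + 0.0973×9.76 = 44.8716 per 1,000.
Fenwick: 0.1522×64.54 + 0.2239×70.21 + 0.0912×46.65 + 0.1923×46.21 + 0.1647×27.49 + 0.0783×22.42 + 0.0973×6.56 = 45.6056 per 1,000.
Difference = 44.8716 − 45.6056 = -0.7340.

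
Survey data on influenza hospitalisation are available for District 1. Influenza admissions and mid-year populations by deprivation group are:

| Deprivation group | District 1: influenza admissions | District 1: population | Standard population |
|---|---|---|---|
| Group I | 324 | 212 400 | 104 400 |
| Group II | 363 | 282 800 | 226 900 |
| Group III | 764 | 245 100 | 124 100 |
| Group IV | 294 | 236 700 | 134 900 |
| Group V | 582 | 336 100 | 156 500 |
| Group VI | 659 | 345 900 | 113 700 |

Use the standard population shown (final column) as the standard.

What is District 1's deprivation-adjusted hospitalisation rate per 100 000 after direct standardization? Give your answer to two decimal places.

173.45

Deprivation-specific rates per 100 000 for District 1: 152.54, 128.36, 311.71, 124.21, 173.16, 190.52.
Standard total = 860 500; weights = 0.1213, 0.2637, 0.1442, 0.1568, 0.1819, 0.1321.
Standardized rate: 0.1213×152.54 + 0.2637×128.36 + 0.1442×311.71 + 0.1568×124.21 + 0.1819×173.16 + 0.1321×190.52 = 173.4465 per 100 000.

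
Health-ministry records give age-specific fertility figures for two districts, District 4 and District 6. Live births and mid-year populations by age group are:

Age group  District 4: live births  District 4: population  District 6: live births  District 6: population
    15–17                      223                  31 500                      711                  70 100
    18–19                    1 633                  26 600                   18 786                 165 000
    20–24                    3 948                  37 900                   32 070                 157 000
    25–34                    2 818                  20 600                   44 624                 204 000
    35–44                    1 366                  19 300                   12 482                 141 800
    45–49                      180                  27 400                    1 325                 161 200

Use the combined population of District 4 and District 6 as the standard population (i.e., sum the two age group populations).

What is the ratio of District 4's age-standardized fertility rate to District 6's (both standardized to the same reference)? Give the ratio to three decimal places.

Age-specific rates per 1 000 for District 4: 7.079, 61.391, 104.169, 136.796, 70.777, 6.569.
For District 6: 10.143, 113.855, 204.268, 218.745, 88.025, 8.220.
Combined standard total = 1 062 400; weights = 0.0956, 0.1803, 0.1835, 0.2114, 0.1516, 0.1775.
District 4: 0.0956×7.079 + 0.1803×61.391 + 0.1835×104.169 + 0.2114×136.796 + 0.1516×70.777 + 0.1775×6.569 = 71.6772 per 1 000.
District 6: 0.0956×10.143 + 0.1803×113.855 + 0.1835×204.268 + 0.2114×218.745 + 0.1516×88.025 + 0.1775×8.220 = 120.0283 per 1 000.
Ratio = 71.6772 ÷ 120.0283 = 0.59717.

0.597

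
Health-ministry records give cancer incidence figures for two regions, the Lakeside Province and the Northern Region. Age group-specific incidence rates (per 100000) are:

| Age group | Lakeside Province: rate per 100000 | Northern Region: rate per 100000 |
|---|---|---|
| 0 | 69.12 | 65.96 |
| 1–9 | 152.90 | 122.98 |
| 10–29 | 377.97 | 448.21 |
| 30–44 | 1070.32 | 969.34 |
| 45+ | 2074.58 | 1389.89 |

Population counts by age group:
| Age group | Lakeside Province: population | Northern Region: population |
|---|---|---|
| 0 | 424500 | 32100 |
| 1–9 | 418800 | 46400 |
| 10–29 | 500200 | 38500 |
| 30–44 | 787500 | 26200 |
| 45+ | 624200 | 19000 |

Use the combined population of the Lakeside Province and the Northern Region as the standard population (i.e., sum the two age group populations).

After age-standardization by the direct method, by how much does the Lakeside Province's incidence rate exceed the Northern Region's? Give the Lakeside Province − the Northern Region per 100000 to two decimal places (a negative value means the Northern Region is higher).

Combined standard total = 2917400; weights = 0.1565, 0.1595, 0.1847, 0.2789, 0.2205.
The Lakeside Province: 0.1565×69.12 + 0.1595×152.90 + 0.1847×377.97 + 0.2789×1070.32 + 0.2205×2074.58 = 860.9004 per 100000.
The Northern Region: 0.1565×65.96 + 0.1595×122.98 + 0.1847×448.21 + 0.2789×969.34 + 0.2205×1389.89 = 689.4864 per 100000.
Difference = 860.9004 − 689.4864 = 171.4141.

171.41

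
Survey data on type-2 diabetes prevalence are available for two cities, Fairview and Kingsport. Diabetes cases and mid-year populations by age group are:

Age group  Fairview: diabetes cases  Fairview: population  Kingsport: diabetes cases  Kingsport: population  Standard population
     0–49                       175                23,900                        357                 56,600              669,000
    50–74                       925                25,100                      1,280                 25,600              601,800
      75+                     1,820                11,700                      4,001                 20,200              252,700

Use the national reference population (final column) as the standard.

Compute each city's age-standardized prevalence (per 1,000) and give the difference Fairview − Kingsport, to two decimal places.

-11.80

Age-specific rates per 1,000 for Fairview: 7.322, 36.853, 155.556.
For Kingsport: 6.307, 50.000, 198.069.
Standard total = 1,523,500; weights = 0.4391, 0.3950, 0.1659.
Fairview: 0.4391×7.322 + 0.3950×36.853 + 0.1659×155.556 = 43.5742 per 1,000.
Kingsport: 0.4391×6.307 + 0.3950×50.000 + 0.1659×198.069 = 55.3737 per 1,000.
Difference = 43.5742 − 55.3737 = -11.7995.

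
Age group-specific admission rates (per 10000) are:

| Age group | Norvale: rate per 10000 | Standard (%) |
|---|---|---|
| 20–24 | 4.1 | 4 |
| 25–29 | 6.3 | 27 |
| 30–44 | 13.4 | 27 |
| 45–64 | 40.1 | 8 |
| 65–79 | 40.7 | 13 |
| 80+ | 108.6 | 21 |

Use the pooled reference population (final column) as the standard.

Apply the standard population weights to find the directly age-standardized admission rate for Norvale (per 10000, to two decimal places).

Standard weights: 0.04, 0.27, 0.27, 0.08, 0.13, 0.21.
Standardized rate: 0.0400×4.1 + 0.2700×6.3 + 0.2700×13.4 + 0.0800×40.1 + 0.1300×40.7 + 0.2100×108.6 = 36.7880 per 10000.

36.79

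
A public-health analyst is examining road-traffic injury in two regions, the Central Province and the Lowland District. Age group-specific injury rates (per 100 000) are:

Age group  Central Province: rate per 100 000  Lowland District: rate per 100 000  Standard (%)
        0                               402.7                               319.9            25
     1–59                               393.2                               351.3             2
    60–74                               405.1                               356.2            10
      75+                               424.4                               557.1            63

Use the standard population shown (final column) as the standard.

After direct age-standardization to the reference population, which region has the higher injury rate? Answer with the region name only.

Standard weights: 0.25, 0.02, 0.10, 0.63.
The Central Province: 0.2500×402.7 + 0.0200×393.2 + 0.1000×405.1 + 0.6300×424.4 = 416.4210 per 100 000.
The Lowland District: 0.2500×319.9 + 0.0200×351.3 + 0.1000×356.2 + 0.6300×557.1 = 473.5940 per 100 000.

Lowland District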